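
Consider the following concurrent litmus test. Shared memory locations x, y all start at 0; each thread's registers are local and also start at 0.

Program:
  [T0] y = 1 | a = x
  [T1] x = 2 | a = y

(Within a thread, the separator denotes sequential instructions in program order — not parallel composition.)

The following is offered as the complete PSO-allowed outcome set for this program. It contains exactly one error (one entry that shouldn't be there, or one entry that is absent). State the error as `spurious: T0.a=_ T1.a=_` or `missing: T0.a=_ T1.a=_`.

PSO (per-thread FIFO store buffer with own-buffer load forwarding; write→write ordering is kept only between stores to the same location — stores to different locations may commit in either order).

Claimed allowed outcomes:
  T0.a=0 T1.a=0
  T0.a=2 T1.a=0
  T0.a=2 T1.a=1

missing: T0.a=0 T1.a=1

outcome vector order: (T0.a,T1.a)
PSO: 4 outcomes — {(0,0); (0,1); (2,0); (2,1)}
PSO∖claimed = {(0,1)}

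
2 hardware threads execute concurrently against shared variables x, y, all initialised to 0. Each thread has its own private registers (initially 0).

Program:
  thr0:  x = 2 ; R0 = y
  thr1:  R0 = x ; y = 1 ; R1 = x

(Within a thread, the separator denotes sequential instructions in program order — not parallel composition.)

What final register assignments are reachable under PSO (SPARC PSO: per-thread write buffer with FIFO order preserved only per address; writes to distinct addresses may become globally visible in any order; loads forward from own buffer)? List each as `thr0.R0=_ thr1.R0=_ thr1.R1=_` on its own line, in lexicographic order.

thr0.R0=0 thr1.R0=0 thr1.R1=0
thr0.R0=0 thr1.R0=0 thr1.R1=2
thr0.R0=0 thr1.R0=2 thr1.R1=2
thr0.R0=1 thr1.R0=0 thr1.R1=0
thr0.R0=1 thr1.R0=0 thr1.R1=2
thr0.R0=1 thr1.R0=2 thr1.R1=2

outcome vector order: (thr0.R0,thr1.R0,thr1.R1)
|PSO outcomes| = 6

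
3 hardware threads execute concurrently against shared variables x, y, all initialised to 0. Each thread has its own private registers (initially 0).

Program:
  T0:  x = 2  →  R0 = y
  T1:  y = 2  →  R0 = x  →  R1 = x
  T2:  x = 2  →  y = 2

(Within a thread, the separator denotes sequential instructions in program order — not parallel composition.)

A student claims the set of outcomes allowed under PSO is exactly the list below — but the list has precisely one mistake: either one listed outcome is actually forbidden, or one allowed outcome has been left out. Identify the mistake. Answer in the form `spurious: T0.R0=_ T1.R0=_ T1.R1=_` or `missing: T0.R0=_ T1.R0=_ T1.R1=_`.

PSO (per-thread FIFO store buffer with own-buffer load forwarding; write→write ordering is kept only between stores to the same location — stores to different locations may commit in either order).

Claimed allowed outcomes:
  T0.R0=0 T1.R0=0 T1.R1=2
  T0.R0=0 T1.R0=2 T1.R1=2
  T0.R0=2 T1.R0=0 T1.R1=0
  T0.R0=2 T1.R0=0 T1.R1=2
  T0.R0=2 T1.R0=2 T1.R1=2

outcome vector order: (T0.R0,T1.R0,T1.R1)
under PSO → <0 0 0> <0 0 2> <0 2 2> <2 0 0> <2 0 2> <2 2 2>
PSO∖claimed = {<0 0 0>}

missing: T0.R0=0 T1.R0=0 T1.R1=0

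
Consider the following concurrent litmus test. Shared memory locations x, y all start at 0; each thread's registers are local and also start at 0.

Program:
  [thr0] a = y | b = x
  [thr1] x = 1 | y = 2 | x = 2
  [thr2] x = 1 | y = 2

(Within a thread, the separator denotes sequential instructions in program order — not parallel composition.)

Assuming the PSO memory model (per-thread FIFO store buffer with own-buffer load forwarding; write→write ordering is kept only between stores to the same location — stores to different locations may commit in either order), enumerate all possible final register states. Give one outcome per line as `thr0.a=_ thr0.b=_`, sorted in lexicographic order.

thr0.a=0 thr0.b=0
thr0.a=0 thr0.b=1
thr0.a=0 thr0.b=2
thr0.a=2 thr0.b=0
thr0.a=2 thr0.b=1
thr0.a=2 thr0.b=2

outcome vector order: (thr0.a,thr0.b)
|PSO outcomes| = 6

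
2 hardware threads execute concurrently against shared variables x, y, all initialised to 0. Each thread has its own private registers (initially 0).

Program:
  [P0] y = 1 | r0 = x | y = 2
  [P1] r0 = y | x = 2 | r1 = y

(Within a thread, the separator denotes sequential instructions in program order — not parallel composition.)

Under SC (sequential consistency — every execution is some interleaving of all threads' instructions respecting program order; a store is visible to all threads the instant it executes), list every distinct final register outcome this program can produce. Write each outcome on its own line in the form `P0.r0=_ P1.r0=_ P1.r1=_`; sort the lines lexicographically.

outcome vector order: (P0.r0,P1.r0,P1.r1)
|SC outcomes| = 10

P0.r0=0 P1.r0=0 P1.r1=1
P0.r0=0 P1.r0=0 P1.r1=2
P0.r0=0 P1.r0=1 P1.r1=1
P0.r0=0 P1.r0=1 P1.r1=2
P0.r0=0 P1.r0=2 P1.r1=2
P0.r0=2 P1.r0=0 P1.r1=0
P0.r0=2 P1.r0=0 P1.r1=1
P0.r0=2 P1.r0=0 P1.r1=2
P0.r0=2 P1.r0=1 P1.r1=1
P0.r0=2 P1.r0=1 P1.r1=2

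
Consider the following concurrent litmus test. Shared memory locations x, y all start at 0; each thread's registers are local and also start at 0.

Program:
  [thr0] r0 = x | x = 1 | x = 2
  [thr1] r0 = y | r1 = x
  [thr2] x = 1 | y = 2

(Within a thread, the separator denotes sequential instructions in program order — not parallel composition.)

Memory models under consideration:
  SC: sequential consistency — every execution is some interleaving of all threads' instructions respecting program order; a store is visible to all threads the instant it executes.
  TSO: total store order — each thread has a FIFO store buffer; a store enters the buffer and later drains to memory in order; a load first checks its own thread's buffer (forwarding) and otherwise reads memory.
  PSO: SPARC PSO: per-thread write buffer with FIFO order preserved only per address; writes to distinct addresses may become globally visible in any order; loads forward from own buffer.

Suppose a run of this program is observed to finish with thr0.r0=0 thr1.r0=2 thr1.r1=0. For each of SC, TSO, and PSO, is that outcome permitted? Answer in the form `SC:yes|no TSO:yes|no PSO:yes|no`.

SC:no TSO:no PSO:yes

outcome vector order: (thr0.r0,thr1.r0,thr1.r1)
[SC] allowed = {0/0/0 0/0/1 0/0/2 0/2/1 0/2/2 1/0/0 1/0/1 1/0/2 1/2/1 1/2/2}
[TSO] allowed = {0/0/0 0/0/1 0/0/2 0/2/1 0/2/2 1/0/0 1/0/1 1/0/2 1/2/1 1/2/2}
[PSO] allowed = {0/0/0 0/0/1 0/0/2 0/2/0 0/2/1 0/2/2 1/0/0 1/0/1 1/0/2 1/2/0 1/2/1 1/2/2}
target 0/2/0 ∈ {PSO}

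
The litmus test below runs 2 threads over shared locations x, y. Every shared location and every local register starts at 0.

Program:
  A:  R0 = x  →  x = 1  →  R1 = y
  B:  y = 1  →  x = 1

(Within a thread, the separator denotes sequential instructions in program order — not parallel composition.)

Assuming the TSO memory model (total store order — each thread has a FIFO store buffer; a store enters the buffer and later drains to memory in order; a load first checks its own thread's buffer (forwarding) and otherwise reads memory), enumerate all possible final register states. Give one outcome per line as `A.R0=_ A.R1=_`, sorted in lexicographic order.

A.R0=0 A.R1=0
A.R0=0 A.R1=1
A.R0=1 A.R1=1

outcome vector order: (A.R0,A.R1)
|TSO outcomes| = 3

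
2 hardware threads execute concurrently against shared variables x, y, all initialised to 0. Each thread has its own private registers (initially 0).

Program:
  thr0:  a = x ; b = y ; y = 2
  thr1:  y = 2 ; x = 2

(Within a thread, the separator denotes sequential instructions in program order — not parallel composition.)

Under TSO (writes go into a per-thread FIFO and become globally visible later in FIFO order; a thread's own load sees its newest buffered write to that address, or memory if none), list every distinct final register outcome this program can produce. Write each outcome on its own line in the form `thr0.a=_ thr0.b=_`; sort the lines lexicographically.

thr0.a=0 thr0.b=0
thr0.a=0 thr0.b=2
thr0.a=2 thr0.b=2

outcome vector order: (thr0.a,thr0.b)
|TSO outcomes| = 3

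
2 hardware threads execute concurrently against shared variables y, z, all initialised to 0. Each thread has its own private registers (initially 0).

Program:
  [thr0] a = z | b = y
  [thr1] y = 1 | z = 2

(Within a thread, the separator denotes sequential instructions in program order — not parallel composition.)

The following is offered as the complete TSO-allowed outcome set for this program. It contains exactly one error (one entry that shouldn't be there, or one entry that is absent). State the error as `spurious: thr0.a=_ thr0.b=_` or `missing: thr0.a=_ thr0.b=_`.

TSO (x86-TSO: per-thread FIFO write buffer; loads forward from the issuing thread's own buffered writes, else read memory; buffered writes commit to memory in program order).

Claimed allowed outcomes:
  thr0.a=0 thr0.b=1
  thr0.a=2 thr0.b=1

missing: thr0.a=0 thr0.b=0

outcome vector order: (thr0.a,thr0.b)
[TSO] allowed = {0/0; 0/1; 2/1}
TSO∖claimed = {0/0}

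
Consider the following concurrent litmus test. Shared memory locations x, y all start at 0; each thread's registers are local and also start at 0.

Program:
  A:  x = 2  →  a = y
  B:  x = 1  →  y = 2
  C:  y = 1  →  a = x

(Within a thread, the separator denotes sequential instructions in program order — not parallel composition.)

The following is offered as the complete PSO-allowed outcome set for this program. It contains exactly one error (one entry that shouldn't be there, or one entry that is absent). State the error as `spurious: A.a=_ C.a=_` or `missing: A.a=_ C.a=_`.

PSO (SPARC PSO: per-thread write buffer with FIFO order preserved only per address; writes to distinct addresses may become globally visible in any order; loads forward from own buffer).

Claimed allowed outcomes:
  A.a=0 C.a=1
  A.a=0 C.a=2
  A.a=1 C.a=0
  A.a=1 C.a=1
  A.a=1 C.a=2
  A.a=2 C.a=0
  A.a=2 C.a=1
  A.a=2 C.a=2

missing: A.a=0 C.a=0

outcome vector order: (A.a,C.a)
[PSO] allowed = {0/0 0/1 0/2 1/0 1/1 1/2 2/0 2/1 2/2}
PSO∖claimed = {0/0}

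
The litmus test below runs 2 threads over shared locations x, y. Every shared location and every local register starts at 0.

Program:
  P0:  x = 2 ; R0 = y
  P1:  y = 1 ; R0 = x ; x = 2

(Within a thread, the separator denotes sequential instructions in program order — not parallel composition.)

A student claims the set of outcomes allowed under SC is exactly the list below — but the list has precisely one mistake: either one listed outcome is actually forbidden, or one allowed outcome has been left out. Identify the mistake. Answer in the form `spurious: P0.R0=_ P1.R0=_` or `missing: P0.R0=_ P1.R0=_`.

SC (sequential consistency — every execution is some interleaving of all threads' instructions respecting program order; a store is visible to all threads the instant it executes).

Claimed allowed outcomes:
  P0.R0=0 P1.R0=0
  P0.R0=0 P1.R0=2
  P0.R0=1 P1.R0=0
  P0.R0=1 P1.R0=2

spurious: P0.R0=0 P1.R0=0

outcome vector order: (P0.R0,P1.R0)
[SC] allowed = {0/2, 1/0, 1/2}
claimed∖SC = {0/0}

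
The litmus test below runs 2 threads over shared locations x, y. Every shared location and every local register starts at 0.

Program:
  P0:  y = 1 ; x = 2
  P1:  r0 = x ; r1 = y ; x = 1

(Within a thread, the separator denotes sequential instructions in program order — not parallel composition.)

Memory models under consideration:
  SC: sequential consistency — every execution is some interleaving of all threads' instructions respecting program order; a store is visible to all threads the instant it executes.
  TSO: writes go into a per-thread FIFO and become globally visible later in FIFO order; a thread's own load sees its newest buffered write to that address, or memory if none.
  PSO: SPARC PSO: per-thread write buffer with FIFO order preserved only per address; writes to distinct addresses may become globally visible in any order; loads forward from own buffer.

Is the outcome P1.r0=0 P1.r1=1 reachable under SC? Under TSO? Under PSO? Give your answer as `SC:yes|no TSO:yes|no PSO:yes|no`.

outcome vector order: (P1.r0,P1.r1)
under SC → <0 0>; <0 1>; <2 1>
under TSO → <0 0>; <0 1>; <2 1>
under PSO → <0 0>; <0 1>; <2 0>; <2 1>
target <0 1> ∈ {SC,TSO,PSO}

SC:yes TSO:yes PSO:yes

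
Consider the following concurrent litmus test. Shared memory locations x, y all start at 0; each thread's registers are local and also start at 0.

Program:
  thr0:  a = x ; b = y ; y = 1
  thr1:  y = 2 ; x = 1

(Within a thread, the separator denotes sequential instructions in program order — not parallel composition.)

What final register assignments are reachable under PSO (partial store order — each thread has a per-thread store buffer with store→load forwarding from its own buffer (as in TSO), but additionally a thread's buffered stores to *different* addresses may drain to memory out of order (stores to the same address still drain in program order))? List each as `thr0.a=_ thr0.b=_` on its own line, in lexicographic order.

outcome vector order: (thr0.a,thr0.b)
|PSO outcomes| = 4

thr0.a=0 thr0.b=0
thr0.a=0 thr0.b=2
thr0.a=1 thr0.b=0
thr0.a=1 thr0.b=2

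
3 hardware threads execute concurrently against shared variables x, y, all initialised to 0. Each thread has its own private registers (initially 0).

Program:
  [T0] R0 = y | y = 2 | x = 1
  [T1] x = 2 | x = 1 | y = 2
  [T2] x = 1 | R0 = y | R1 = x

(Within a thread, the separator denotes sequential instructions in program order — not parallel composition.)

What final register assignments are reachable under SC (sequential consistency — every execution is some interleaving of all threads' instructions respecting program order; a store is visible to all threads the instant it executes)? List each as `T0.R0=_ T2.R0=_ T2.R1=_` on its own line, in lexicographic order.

outcome vector order: (T0.R0,T2.R0,T2.R1)
|SC outcomes| = 7

T0.R0=0 T2.R0=0 T2.R1=1
T0.R0=0 T2.R0=0 T2.R1=2
T0.R0=0 T2.R0=2 T2.R1=1
T0.R0=0 T2.R0=2 T2.R1=2
T0.R0=2 T2.R0=0 T2.R1=1
T0.R0=2 T2.R0=0 T2.R1=2
T0.R0=2 T2.R0=2 T2.R1=1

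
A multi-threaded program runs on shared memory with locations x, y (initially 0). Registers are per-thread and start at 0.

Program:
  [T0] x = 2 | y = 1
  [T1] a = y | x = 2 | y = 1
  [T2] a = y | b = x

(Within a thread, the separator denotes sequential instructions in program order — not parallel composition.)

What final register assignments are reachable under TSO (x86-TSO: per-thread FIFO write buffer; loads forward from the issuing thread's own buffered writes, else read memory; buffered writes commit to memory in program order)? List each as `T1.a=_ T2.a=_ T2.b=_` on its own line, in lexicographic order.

T1.a=0 T2.a=0 T2.b=0
T1.a=0 T2.a=0 T2.b=2
T1.a=0 T2.a=1 T2.b=2
T1.a=1 T2.a=0 T2.b=0
T1.a=1 T2.a=0 T2.b=2
T1.a=1 T2.a=1 T2.b=2

outcome vector order: (T1.a,T2.a,T2.b)
|TSO outcomes| = 6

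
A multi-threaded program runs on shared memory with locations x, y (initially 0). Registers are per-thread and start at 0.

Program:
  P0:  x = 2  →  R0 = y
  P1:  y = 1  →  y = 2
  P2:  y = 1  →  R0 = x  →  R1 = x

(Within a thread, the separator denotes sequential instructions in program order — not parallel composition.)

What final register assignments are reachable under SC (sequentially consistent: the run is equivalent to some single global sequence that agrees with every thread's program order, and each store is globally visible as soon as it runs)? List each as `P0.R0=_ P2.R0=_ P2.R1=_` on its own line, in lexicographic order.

outcome vector order: (P0.R0,P2.R0,P2.R1)
|SC outcomes| = 7

P0.R0=0 P2.R0=2 P2.R1=2
P0.R0=1 P2.R0=0 P2.R1=0
P0.R0=1 P2.R0=0 P2.R1=2
P0.R0=1 P2.R0=2 P2.R1=2
P0.R0=2 P2.R0=0 P2.R1=0
P0.R0=2 P2.R0=0 P2.R1=2
P0.R0=2 P2.R0=2 P2.R1=2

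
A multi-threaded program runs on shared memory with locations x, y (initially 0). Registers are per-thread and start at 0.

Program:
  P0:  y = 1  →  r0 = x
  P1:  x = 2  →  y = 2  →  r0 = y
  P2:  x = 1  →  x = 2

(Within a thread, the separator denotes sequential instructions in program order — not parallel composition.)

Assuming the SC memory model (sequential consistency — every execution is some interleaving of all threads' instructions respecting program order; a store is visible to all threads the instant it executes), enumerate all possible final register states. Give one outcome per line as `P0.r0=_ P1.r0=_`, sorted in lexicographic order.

P0.r0=0 P1.r0=2
P0.r0=1 P1.r0=1
P0.r0=1 P1.r0=2
P0.r0=2 P1.r0=1
P0.r0=2 P1.r0=2

outcome vector order: (P0.r0,P1.r0)
|SC outcomes| = 5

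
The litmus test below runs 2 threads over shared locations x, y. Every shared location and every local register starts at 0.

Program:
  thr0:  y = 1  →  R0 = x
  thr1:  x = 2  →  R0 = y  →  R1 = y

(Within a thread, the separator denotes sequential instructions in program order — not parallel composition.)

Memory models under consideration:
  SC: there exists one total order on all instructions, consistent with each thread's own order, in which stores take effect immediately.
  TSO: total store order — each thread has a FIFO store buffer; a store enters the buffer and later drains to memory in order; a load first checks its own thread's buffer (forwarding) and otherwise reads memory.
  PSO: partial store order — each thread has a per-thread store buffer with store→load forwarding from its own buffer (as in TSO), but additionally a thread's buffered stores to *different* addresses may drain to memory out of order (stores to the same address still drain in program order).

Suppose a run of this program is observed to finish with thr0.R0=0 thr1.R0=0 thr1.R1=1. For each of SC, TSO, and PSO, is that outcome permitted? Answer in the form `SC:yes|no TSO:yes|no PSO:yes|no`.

outcome vector order: (thr0.R0,thr1.R0,thr1.R1)
[SC] allowed = {(0,1,1); (2,0,0); (2,0,1); (2,1,1)}
[TSO] allowed = {(0,0,0); (0,0,1); (0,1,1); (2,0,0); (2,0,1); (2,1,1)}
[PSO] allowed = {(0,0,0); (0,0,1); (0,1,1); (2,0,0); (2,0,1); (2,1,1)}
target (0,0,1) ∈ {TSO,PSO}

SC:no TSO:yes PSO:yes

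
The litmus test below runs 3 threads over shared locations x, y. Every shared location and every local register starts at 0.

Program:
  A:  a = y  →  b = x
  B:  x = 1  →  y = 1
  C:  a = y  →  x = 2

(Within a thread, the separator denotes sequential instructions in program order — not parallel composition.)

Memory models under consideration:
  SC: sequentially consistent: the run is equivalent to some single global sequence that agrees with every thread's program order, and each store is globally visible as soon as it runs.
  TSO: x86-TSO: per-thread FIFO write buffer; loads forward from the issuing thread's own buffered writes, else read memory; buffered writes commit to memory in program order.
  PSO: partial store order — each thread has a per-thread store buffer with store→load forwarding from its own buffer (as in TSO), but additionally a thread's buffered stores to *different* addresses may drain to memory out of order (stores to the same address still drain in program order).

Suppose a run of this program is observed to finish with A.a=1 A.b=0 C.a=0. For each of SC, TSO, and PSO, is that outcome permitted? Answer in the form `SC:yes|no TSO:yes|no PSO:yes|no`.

outcome vector order: (A.a,A.b,C.a)
under SC → <0 0 0>, <0 0 1>, <0 1 0>, <0 1 1>, <0 2 0>, <0 2 1>, <1 1 0>, <1 1 1>, <1 2 0>, <1 2 1>
under TSO → <0 0 0>, <0 0 1>, <0 1 0>, <0 1 1>, <0 2 0>, <0 2 1>, <1 1 0>, <1 1 1>, <1 2 0>, <1 2 1>
under PSO → <0 0 0>, <0 0 1>, <0 1 0>, <0 1 1>, <0 2 0>, <0 2 1>, <1 0 0>, <1 0 1>, <1 1 0>, <1 1 1>, <1 2 0>, <1 2 1>
target <1 0 0> ∈ {PSO}

SC:no TSO:no PSO:yes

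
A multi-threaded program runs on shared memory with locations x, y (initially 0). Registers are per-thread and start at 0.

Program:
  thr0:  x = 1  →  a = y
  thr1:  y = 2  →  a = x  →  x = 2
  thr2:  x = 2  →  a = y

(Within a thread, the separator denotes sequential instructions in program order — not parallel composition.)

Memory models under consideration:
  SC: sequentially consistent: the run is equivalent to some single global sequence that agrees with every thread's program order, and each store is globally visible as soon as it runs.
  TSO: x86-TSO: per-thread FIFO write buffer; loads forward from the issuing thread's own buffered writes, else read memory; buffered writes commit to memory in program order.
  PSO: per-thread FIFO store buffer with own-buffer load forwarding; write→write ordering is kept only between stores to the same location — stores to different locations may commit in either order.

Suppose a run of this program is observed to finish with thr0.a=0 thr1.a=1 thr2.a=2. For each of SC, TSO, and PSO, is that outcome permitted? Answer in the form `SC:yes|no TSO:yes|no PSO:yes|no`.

outcome vector order: (thr0.a,thr1.a,thr2.a)
under SC → 0/1/0; 0/1/2; 0/2/0; 0/2/2; 2/0/2; 2/1/0; 2/1/2; 2/2/0; 2/2/2
under TSO → 0/0/0; 0/0/2; 0/1/0; 0/1/2; 0/2/0; 0/2/2; 2/0/0; 2/0/2; 2/1/0; 2/1/2; 2/2/0; 2/2/2
under PSO → 0/0/0; 0/0/2; 0/1/0; 0/1/2; 0/2/0; 0/2/2; 2/0/0; 2/0/2; 2/1/0; 2/1/2; 2/2/0; 2/2/2
target 0/1/2 ∈ {SC,TSO,PSO}

SC:yes TSO:yes PSO:yes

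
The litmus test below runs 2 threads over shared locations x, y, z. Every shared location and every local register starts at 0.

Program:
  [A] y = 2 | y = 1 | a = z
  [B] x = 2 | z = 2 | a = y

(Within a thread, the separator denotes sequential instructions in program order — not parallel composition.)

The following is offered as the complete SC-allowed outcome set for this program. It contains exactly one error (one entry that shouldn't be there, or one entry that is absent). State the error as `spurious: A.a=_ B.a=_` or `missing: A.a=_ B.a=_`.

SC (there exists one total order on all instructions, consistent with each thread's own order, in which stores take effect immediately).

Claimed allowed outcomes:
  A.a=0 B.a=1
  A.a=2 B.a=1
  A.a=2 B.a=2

missing: A.a=2 B.a=0

outcome vector order: (A.a,B.a)
SC: 4 outcomes — {(0,1), (2,0), (2,1), (2,2)}
SC∖claimed = {(2,0)}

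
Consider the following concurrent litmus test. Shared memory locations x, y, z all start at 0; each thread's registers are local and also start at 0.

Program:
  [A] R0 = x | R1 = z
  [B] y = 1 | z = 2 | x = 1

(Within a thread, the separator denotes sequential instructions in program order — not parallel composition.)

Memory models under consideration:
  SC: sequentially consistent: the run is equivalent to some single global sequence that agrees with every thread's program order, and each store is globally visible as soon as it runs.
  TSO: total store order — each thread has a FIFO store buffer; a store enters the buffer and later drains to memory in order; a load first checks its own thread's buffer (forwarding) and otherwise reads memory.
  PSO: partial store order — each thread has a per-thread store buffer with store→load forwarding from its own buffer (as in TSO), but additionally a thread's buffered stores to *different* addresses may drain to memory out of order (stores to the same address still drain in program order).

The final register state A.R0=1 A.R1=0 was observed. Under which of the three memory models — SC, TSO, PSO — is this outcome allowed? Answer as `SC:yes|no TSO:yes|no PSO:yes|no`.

SC:no TSO:no PSO:yes

outcome vector order: (A.R0,A.R1)
SC: 3 outcomes — {(0,0), (0,2), (1,2)}
TSO: 3 outcomes — {(0,0), (0,2), (1,2)}
PSO: 4 outcomes — {(0,0), (0,2), (1,0), (1,2)}
target (1,0) ∈ {PSO}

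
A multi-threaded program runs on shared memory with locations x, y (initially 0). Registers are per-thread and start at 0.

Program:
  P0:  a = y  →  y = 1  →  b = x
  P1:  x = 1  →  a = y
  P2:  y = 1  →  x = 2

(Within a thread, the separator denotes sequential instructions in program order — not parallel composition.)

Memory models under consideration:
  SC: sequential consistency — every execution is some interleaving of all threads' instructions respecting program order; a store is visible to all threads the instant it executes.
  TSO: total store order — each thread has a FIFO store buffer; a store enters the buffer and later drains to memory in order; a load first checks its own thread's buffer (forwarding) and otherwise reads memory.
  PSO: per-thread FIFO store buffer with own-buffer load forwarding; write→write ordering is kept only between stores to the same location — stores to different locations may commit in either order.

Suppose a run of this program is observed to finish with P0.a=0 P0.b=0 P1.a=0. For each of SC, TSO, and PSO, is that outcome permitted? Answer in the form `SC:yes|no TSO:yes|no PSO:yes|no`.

outcome vector order: (P0.a,P0.b,P1.a)
under SC → <0 0 1> <0 1 0> <0 1 1> <0 2 0> <0 2 1> <1 0 1> <1 1 0> <1 1 1> <1 2 0> <1 2 1>
under TSO → <0 0 0> <0 0 1> <0 1 0> <0 1 1> <0 2 0> <0 2 1> <1 0 0> <1 0 1> <1 1 0> <1 1 1> <1 2 0> <1 2 1>
under PSO → <0 0 0> <0 0 1> <0 1 0> <0 1 1> <0 2 0> <0 2 1> <1 0 0> <1 0 1> <1 1 0> <1 1 1> <1 2 0> <1 2 1>
target <0 0 0> ∈ {TSO,PSO}

SC:no TSO:yes PSO:yes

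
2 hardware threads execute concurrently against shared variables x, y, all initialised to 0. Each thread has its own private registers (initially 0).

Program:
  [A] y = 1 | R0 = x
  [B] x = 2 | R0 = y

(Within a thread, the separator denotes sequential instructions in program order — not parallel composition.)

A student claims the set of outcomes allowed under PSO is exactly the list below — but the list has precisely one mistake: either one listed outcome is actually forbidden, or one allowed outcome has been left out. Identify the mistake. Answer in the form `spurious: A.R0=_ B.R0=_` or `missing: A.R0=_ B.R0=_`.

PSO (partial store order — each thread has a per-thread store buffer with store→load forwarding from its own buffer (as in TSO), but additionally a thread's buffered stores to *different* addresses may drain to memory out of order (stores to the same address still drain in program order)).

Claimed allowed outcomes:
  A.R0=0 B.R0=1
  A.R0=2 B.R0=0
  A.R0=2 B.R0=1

missing: A.R0=0 B.R0=0

outcome vector order: (A.R0,B.R0)
PSO (4): <0 0>; <0 1>; <2 0>; <2 1>
PSO∖claimed = {<0 0>}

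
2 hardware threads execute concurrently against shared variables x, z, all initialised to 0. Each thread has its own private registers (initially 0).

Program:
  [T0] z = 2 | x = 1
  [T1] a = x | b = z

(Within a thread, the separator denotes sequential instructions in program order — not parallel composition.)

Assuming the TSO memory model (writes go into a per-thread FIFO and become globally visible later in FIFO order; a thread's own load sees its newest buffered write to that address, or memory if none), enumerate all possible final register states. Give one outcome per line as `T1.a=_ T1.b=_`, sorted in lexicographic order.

outcome vector order: (T1.a,T1.b)
|TSO outcomes| = 3

T1.a=0 T1.b=0
T1.a=0 T1.b=2
T1.a=1 T1.b=2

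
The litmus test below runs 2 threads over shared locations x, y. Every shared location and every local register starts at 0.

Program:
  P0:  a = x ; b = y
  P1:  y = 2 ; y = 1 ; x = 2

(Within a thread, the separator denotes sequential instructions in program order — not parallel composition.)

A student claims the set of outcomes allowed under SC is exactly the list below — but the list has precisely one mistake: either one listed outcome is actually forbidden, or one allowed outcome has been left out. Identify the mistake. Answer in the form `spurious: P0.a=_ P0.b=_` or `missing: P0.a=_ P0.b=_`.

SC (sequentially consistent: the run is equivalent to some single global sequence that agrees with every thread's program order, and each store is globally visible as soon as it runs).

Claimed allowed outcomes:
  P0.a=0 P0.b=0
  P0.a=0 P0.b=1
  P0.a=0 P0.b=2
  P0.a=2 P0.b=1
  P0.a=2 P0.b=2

outcome vector order: (P0.a,P0.b)
SC (4): <0 0> <0 1> <0 2> <2 1>
claimed∖SC = {<2 2>}

spurious: P0.a=2 P0.b=2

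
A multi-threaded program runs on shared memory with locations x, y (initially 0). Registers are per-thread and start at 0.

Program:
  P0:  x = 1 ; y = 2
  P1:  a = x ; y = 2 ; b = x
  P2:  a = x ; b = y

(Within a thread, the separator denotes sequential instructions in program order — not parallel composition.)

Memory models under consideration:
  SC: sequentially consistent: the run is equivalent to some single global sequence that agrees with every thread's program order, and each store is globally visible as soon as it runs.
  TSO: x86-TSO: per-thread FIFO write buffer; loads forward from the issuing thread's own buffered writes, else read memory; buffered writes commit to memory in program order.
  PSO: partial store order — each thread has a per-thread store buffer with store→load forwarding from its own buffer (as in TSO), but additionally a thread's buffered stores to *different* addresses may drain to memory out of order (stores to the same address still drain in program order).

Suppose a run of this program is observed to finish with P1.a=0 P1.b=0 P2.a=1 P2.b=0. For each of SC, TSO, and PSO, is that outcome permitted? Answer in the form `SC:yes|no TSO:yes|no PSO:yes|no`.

outcome vector order: (P1.a,P1.b,P2.a,P2.b)
[SC] allowed = {(0,0,0,0), (0,0,0,2), (0,0,1,2), (0,1,0,0), (0,1,0,2), (0,1,1,0), (0,1,1,2), (1,1,0,0), (1,1,0,2), (1,1,1,0), (1,1,1,2)}
[TSO] allowed = {(0,0,0,0), (0,0,0,2), (0,0,1,0), (0,0,1,2), (0,1,0,0), (0,1,0,2), (0,1,1,0), (0,1,1,2), (1,1,0,0), (1,1,0,2), (1,1,1,0), (1,1,1,2)}
[PSO] allowed = {(0,0,0,0), (0,0,0,2), (0,0,1,0), (0,0,1,2), (0,1,0,0), (0,1,0,2), (0,1,1,0), (0,1,1,2), (1,1,0,0), (1,1,0,2), (1,1,1,0), (1,1,1,2)}
target (0,0,1,0) ∈ {TSO,PSO}

SC:no TSO:yes PSO:yes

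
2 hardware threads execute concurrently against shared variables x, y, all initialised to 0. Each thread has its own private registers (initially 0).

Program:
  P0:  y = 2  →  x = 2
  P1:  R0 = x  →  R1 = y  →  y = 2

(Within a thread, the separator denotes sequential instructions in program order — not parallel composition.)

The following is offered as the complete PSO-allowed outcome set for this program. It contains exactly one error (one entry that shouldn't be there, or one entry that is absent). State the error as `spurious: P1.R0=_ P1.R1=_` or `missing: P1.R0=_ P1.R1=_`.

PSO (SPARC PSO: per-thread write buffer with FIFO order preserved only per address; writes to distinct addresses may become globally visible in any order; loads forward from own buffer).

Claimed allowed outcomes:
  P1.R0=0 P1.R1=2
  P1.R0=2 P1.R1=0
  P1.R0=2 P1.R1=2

missing: P1.R0=0 P1.R1=0

outcome vector order: (P1.R0,P1.R1)
under PSO → <0 0>, <0 2>, <2 0>, <2 2>
PSO∖claimed = {<0 0>}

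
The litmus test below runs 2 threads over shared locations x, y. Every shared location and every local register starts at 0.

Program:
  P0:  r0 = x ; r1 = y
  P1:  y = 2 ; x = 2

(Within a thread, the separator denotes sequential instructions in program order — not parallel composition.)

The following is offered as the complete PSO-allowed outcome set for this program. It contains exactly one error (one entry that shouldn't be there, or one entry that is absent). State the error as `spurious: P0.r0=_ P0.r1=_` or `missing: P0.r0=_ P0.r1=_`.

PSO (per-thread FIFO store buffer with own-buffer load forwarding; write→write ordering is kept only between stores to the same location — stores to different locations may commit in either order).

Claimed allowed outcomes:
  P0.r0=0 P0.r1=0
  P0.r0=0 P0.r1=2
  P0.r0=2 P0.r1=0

missing: P0.r0=2 P0.r1=2

outcome vector order: (P0.r0,P0.r1)
under PSO → (0,0), (0,2), (2,0), (2,2)
PSO∖claimed = {(2,2)}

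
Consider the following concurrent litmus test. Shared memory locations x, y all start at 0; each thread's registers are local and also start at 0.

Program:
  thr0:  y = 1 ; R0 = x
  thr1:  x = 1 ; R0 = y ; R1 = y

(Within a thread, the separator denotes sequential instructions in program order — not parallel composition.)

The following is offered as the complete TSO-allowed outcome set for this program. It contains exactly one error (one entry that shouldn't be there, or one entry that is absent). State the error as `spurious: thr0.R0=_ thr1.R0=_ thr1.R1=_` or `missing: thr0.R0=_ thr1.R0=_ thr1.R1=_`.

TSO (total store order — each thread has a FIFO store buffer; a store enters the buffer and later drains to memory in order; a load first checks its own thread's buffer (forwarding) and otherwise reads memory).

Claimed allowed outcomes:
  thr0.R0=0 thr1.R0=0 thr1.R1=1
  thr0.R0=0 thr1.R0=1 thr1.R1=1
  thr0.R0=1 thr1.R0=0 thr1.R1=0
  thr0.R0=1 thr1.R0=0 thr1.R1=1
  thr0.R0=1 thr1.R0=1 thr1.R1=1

outcome vector order: (thr0.R0,thr1.R0,thr1.R1)
[TSO] allowed = {<0 0 0>, <0 0 1>, <0 1 1>, <1 0 0>, <1 0 1>, <1 1 1>}
TSO∖claimed = {<0 0 0>}

missing: thr0.R0=0 thr1.R0=0 thr1.R1=0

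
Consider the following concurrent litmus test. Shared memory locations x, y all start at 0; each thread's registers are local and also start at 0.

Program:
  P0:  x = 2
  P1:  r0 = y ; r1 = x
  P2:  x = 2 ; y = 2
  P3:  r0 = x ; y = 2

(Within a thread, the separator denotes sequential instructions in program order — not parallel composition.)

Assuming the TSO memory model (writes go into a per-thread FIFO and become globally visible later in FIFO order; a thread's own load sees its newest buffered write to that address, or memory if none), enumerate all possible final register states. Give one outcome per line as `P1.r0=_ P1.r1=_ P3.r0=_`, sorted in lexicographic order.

outcome vector order: (P1.r0,P1.r1,P3.r0)
|TSO outcomes| = 7

P1.r0=0 P1.r1=0 P3.r0=0
P1.r0=0 P1.r1=0 P3.r0=2
P1.r0=0 P1.r1=2 P3.r0=0
P1.r0=0 P1.r1=2 P3.r0=2
P1.r0=2 P1.r1=0 P3.r0=0
P1.r0=2 P1.r1=2 P3.r0=0
P1.r0=2 P1.r1=2 P3.r0=2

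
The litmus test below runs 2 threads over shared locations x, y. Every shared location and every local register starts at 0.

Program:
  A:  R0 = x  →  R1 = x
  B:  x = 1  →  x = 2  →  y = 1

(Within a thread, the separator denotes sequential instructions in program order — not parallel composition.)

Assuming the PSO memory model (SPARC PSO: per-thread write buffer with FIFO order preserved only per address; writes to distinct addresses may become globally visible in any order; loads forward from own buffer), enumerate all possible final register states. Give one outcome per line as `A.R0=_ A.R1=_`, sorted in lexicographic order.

outcome vector order: (A.R0,A.R1)
|PSO outcomes| = 6

A.R0=0 A.R1=0
A.R0=0 A.R1=1
A.R0=0 A.R1=2
A.R0=1 A.R1=1
A.R0=1 A.R1=2
A.R0=2 A.R1=2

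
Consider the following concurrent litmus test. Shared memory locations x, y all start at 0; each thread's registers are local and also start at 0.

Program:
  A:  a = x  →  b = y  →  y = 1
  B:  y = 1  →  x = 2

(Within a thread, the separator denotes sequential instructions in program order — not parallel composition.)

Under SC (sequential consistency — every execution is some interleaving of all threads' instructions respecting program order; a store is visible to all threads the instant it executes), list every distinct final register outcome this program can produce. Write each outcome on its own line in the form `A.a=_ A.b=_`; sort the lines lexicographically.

outcome vector order: (A.a,A.b)
|SC outcomes| = 3

A.a=0 A.b=0
A.a=0 A.b=1
A.a=2 A.b=1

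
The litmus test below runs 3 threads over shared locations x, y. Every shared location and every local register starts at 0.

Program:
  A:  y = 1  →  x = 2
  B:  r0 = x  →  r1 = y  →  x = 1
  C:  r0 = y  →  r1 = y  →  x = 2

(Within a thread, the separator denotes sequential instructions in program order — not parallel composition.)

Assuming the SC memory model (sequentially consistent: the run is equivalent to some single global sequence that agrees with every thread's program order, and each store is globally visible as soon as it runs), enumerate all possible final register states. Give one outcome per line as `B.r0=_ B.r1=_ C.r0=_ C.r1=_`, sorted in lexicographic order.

B.r0=0 B.r1=0 C.r0=0 C.r1=0
B.r0=0 B.r1=0 C.r0=0 C.r1=1
B.r0=0 B.r1=0 C.r0=1 C.r1=1
B.r0=0 B.r1=1 C.r0=0 C.r1=0
B.r0=0 B.r1=1 C.r0=0 C.r1=1
B.r0=0 B.r1=1 C.r0=1 C.r1=1
B.r0=2 B.r1=0 C.r0=0 C.r1=0
B.r0=2 B.r1=1 C.r0=0 C.r1=0
B.r0=2 B.r1=1 C.r0=0 C.r1=1
B.r0=2 B.r1=1 C.r0=1 C.r1=1

outcome vector order: (B.r0,B.r1,C.r0,C.r1)
|SC outcomes| = 10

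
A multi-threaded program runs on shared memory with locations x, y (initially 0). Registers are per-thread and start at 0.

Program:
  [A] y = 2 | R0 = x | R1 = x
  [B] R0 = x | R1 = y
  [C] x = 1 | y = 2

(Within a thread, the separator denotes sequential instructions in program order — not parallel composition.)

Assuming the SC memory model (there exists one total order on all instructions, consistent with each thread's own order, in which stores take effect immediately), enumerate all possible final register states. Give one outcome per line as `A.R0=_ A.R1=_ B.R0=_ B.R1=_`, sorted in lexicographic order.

A.R0=0 A.R1=0 B.R0=0 B.R1=0
A.R0=0 A.R1=0 B.R0=0 B.R1=2
A.R0=0 A.R1=0 B.R0=1 B.R1=2
A.R0=0 A.R1=1 B.R0=0 B.R1=0
A.R0=0 A.R1=1 B.R0=0 B.R1=2
A.R0=0 A.R1=1 B.R0=1 B.R1=2
A.R0=1 A.R1=1 B.R0=0 B.R1=0
A.R0=1 A.R1=1 B.R0=0 B.R1=2
A.R0=1 A.R1=1 B.R0=1 B.R1=0
A.R0=1 A.R1=1 B.R0=1 B.R1=2

outcome vector order: (A.R0,A.R1,B.R0,B.R1)
|SC outcomes| = 10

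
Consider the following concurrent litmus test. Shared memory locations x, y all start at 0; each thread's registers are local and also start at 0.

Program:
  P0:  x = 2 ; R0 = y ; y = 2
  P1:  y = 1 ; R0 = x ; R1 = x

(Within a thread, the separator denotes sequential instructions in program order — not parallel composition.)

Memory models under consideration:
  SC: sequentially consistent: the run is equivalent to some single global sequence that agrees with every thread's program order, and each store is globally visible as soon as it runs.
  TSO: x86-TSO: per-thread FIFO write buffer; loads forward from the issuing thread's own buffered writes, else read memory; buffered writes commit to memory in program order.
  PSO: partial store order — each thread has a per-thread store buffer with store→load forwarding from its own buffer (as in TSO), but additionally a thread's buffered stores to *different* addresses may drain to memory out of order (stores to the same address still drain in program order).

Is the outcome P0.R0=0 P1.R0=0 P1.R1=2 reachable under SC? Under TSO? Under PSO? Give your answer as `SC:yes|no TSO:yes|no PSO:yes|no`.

SC:no TSO:yes PSO:yes

outcome vector order: (P0.R0,P1.R0,P1.R1)
[SC] allowed = {<0 2 2>; <1 0 0>; <1 0 2>; <1 2 2>}
[TSO] allowed = {<0 0 0>; <0 0 2>; <0 2 2>; <1 0 0>; <1 0 2>; <1 2 2>}
[PSO] allowed = {<0 0 0>; <0 0 2>; <0 2 2>; <1 0 0>; <1 0 2>; <1 2 2>}
target <0 0 2> ∈ {TSO,PSO}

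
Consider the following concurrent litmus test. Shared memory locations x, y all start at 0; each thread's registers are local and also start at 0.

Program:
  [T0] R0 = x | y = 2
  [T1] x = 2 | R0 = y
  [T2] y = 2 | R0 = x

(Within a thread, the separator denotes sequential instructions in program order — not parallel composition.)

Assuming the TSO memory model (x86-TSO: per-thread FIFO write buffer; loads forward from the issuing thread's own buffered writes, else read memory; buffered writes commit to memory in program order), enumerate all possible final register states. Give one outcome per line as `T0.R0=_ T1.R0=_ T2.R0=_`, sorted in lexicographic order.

outcome vector order: (T0.R0,T1.R0,T2.R0)
|TSO outcomes| = 8

T0.R0=0 T1.R0=0 T2.R0=0
T0.R0=0 T1.R0=0 T2.R0=2
T0.R0=0 T1.R0=2 T2.R0=0
T0.R0=0 T1.R0=2 T2.R0=2
T0.R0=2 T1.R0=0 T2.R0=0
T0.R0=2 T1.R0=0 T2.R0=2
T0.R0=2 T1.R0=2 T2.R0=0
T0.R0=2 T1.R0=2 T2.R0=2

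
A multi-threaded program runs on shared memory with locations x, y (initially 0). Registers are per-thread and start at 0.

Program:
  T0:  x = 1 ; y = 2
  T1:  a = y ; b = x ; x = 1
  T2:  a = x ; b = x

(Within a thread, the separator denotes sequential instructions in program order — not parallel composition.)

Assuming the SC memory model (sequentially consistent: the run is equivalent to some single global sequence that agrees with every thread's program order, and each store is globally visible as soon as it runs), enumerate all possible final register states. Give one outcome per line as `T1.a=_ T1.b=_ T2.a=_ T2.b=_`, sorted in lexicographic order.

T1.a=0 T1.b=0 T2.a=0 T2.b=0
T1.a=0 T1.b=0 T2.a=0 T2.b=1
T1.a=0 T1.b=0 T2.a=1 T2.b=1
T1.a=0 T1.b=1 T2.a=0 T2.b=0
T1.a=0 T1.b=1 T2.a=0 T2.b=1
T1.a=0 T1.b=1 T2.a=1 T2.b=1
T1.a=2 T1.b=1 T2.a=0 T2.b=0
T1.a=2 T1.b=1 T2.a=0 T2.b=1
T1.a=2 T1.b=1 T2.a=1 T2.b=1

outcome vector order: (T1.a,T1.b,T2.a,T2.b)
|SC outcomes| = 9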